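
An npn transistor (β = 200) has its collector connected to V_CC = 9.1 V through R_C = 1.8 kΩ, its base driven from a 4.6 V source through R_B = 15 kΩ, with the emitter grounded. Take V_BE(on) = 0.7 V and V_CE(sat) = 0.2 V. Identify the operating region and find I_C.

Assume active: I_B = (4.6 − 0.7)/15 = 0.26 mA, giving I_C = β·I_B = 52 mA.
But then V_CE = 9.1 − 52×1.8 = -84.5 V < V_CE(sat) = 0.2 V — impossible in the active region.
So the transistor is saturated. With V_CE = 0.2 V, I_C = (V_CC − 0.2)/R_C = 8.9/1.8 = 4.94 mA.
Check: β·I_B = 52 mA > I_C = 4.94 mA, confirming saturation.

saturation; I_C ≈ 4.9 mA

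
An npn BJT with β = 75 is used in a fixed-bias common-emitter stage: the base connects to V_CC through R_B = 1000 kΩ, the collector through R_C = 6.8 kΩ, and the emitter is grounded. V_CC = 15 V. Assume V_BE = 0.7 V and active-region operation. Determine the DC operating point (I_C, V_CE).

I_C ≈ 1.1 mA, V_CE ≈ 7.7 V

Base loop: V_CC = I_B·R_B + V_BE, so I_B = (15 − 0.7)/1000 kΩ = 0.0143 mA.
In the active region I_C = β·I_B = 75 × 0.0143 = 1.07 mA.
Collector loop: V_CE = V_CC − I_C·R_C = 15 − 1.07×6.8 = 7.71 V.
Since V_CE = 7.71 V > V_CE(sat) ≈ 0.2 V, the transistor is in the active region as assumed.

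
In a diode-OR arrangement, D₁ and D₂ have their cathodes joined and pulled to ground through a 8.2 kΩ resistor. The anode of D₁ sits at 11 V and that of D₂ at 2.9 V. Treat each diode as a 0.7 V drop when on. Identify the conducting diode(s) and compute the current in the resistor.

Only D₁ conducts; I_R ≈ 1.3 mA

Assume both conduct. Then node N would need to be at both 11−0.7 = 10.3 V and 2.9−0.7 = 2.2 V, which is impossible.
Assume only D₁ conducts: V_N = 11 − 0.7 = 10.3 V, so I_R = 10.3/8.2 = 1.26 mA.
Check D₂: its anode-to-cathode voltage is 2.9 − 10.3 = -7.4 V < 0.7 V, so it is off. The assumption is consistent.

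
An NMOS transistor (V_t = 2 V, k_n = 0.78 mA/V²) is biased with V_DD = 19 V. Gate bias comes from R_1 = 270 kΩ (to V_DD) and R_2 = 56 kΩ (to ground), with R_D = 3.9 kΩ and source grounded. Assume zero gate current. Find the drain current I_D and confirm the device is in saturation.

V_G = V_DD·R_2/(R_1+R_2) = 19×56/326 = 3.26 V. With the source grounded, V_GS = V_G = 3.26 V.
Assume saturation: I_D = (k_n/2)(V_GS − V_t)² = (0.78/2)×(3.26 − 2)² = 0.39×1.26² = 0.623 mA.
V_DS = V_DD − I_D·R_D = 19 − 0.623×3.9 = 16.6 V.
Saturation requires V_DS ≥ V_GS − V_t = 1.26 V; 16.6 ≥ 1.26 ✓.

I_D ≈ 0.62 mA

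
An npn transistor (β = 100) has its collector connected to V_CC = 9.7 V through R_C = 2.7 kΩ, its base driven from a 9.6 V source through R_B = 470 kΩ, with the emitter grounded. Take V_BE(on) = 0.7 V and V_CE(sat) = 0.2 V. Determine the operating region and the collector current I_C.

active; I_C ≈ 1.9 mA

Assume active. Base-emitter loop: I_B = (V_BB − V_BE)/R_B = (9.6 − 0.7)/470 = 0.0189 mA.
I_C = β·I_B = 100×0.0189 = 1.89 mA.
V_CE = V_CC − I_C·R_C = 9.7 − 1.89×2.7 = 4.59 V > V_CE(sat), so the active-region assumption holds.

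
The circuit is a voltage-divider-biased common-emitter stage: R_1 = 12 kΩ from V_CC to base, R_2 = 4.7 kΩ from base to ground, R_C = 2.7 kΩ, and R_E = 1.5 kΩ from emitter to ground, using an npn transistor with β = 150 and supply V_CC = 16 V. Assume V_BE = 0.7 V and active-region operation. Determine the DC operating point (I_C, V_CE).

I_C ≈ 2.5 mA, V_CE ≈ 5.6 V

Thevenize the base divider: V_Th = V_CC·R_2/(R_1+R_2) = 16×4.7/16.7 = 4.5 V, R_Th = R_1‖R_2 = 3.38 kΩ.
Base-emitter loop: V_Th = I_B·R_Th + V_BE + (β+1)I_B·R_E, so I_B = (4.5 − 0.7) / (3.38 + 151×1.5) = 0.0165 mA.
I_C = β·I_B = 150×0.0165 = 2.48 mA, and I_E = (β+1)I_B = 2.5 mA.
V_CE = V_CC − I_C·R_C − I_E·R_E = 16 − 2.48×2.7 − 2.5×1.5 = 5.55 V.
V_CE = 5.55 V > 0.2 V confirms active-region operation.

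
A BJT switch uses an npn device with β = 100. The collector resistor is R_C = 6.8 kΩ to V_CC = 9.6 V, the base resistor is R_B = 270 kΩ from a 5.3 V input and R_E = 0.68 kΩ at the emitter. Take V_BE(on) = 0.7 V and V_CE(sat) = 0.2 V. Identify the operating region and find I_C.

Assume active: I_B = (5.3 − 0.7)/(270 + 101×0.68) = 0.0136 mA, I_C = β·I_B = 1.36 mA.
Then V_CE = 9.6 − 1.36×6.8 − 1.37×0.68 = -0.569 V < 0.2 V — the active assumption fails.
Re-solve with V_CE = 0.2 V. KCL at the emitter: V_E/R_E = (V_BB−0.7−V_E)/R_B + (V_CC−0.2−V_E)/R_C, giving V_E = 0.863 V.
I_C = (V_CC − 0.2 − V_E)/R_C = (9.4 − 0.863)/6.8 = 1.26 mA.
Check: I_B = (4.6 − 0.863)/270 = 0.0138 mA, and β·I_B = 1.38 mA > I_C, confirming saturation.

saturation; I_C ≈ 1.3 mA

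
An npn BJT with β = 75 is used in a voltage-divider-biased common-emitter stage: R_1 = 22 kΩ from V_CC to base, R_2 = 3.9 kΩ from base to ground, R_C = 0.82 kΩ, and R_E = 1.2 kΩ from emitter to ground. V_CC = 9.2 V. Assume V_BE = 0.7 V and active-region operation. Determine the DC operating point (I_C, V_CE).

I_C ≈ 0.54 mA, V_CE ≈ 8.1 V

Thevenize the base divider: V_Th = V_CC·R_2/(R_1+R_2) = 9.2×3.9/25.9 = 1.39 V, R_Th = R_1‖R_2 = 3.31 kΩ.
Base-emitter loop: V_Th = I_B·R_Th + V_BE + (β+1)I_B·R_E, so I_B = (1.39 − 0.7) / (3.31 + 76×1.2) = 0.00725 mA.
I_C = β·I_B = 75×0.00725 = 0.544 mA, and I_E = (β+1)I_B = 0.551 mA.
V_CE = V_CC − I_C·R_C − I_E·R_E = 9.2 − 0.544×0.82 − 0.551×1.2 = 8.09 V.
V_CE = 8.09 V > 0.2 V confirms active-region operation.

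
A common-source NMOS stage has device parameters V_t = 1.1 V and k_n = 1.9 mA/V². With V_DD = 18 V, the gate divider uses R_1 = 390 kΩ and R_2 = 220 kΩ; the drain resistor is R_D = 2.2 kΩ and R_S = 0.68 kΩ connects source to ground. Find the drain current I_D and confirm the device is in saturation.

V_G = V_DD·R_2/(R_1+R_2) = 18×220/610 = 6.49 V.
Assume saturation: I_D = (k_n/2)(V_GS − V_t)² with V_GS = V_G − I_D·R_S = 6.49 − 0.68·I_D.
Substituting gives 0.439·I_D² − 7.97·I_D + 27.6 = 0, with roots I_D = 4.67 or 13.5 mA.
The root I_D = 13.5 mA gives V_GS = -2.66 V ≤ V_t, so take I_D = 4.67 mA.
Then V_GS = 3.32 V and V_DS = V_DD − I_D(R_D+R_S) = 18 − 4.67×2.88 = 4.55 V.
Saturation requires V_DS ≥ V_GS − V_t = 2.22 V; 4.55 ≥ 2.22 ✓.

I_D ≈ 4.7 mA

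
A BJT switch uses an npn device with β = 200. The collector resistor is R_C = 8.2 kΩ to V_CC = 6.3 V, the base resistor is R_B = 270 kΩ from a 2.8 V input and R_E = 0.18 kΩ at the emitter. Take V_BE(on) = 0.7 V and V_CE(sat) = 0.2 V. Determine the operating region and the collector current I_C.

saturation; I_C ≈ 0.73 mA

Assume active: I_B = (2.8 − 0.7)/(270 + 201×0.18) = 0.00686 mA, I_C = β·I_B = 1.37 mA.
Then V_CE = 6.3 − 1.37×8.2 − 1.38×0.18 = -5.2 V < 0.2 V — the active assumption fails.
Re-solve with V_CE = 0.2 V. KCL at the emitter: V_E/R_E = (V_BB−0.7−V_E)/R_B + (V_CC−0.2−V_E)/R_C, giving V_E = 0.132 V.
I_C = (V_CC − 0.2 − V_E)/R_C = (6.1 − 0.132)/8.2 = 0.728 mA.
Check: I_B = (2.1 − 0.132)/270 = 0.00729 mA, and β·I_B = 1.46 mA > I_C, confirming saturation.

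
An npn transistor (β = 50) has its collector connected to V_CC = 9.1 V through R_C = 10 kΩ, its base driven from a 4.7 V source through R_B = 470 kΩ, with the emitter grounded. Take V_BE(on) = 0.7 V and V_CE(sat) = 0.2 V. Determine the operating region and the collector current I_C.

Assume active. Base-emitter loop: I_B = (V_BB − V_BE)/R_B = (4.7 − 0.7)/470 = 0.00851 mA.
I_C = β·I_B = 50×0.00851 = 0.426 mA.
V_CE = V_CC − I_C·R_C = 9.1 − 0.426×10 = 4.84 V > V_CE(sat), so the active-region assumption holds.

active; I_C ≈ 0.43 mA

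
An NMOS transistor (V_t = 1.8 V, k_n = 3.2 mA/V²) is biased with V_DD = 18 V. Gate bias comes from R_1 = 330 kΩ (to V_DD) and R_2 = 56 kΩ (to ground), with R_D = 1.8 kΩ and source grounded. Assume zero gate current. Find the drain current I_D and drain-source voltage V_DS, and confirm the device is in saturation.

V_G = V_DD·R_2/(R_1+R_2) = 18×56/386 = 2.61 V. With the source grounded, V_GS = V_G = 2.61 V.
Assume saturation: I_D = (k_n/2)(V_GS − V_t)² = (3.2/2)×(2.61 − 1.8)² = 1.6×0.811² = 1.05 mA.
V_DS = V_DD − I_D·R_D = 18 − 1.05×1.8 = 16.1 V.
Saturation requires V_DS ≥ V_GS − V_t = 0.811 V; 16.1 ≥ 0.811 ✓.

I_D ≈ 1.1 mA, V_DS ≈ 16 V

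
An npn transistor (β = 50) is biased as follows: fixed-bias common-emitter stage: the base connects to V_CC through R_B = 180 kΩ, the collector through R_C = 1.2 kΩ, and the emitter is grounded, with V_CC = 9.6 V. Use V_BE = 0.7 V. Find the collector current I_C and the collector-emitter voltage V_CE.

I_C ≈ 2.5 mA, V_CE ≈ 6.6 V

Base loop: V_CC = I_B·R_B + V_BE, so I_B = (9.6 − 0.7)/180 kΩ = 0.0494 mA.
In the active region I_C = β·I_B = 50 × 0.0494 = 2.47 mA.
Collector loop: V_CE = V_CC − I_C·R_C = 9.6 − 2.47×1.2 = 6.63 V.
Since V_CE = 6.63 V > V_CE(sat) ≈ 0.2 V, the transistor is in the active region as assumed.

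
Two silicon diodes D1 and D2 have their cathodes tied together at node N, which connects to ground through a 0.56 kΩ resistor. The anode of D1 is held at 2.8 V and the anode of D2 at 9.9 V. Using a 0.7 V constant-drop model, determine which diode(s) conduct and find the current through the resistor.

Only D2 conducts; I_R ≈ 16 mA

Assume both conduct. Then node N would need to be at both 2.8−0.7 = 2.1 V and 9.9−0.7 = 9.2 V, which is impossible.
Assume only D2 conducts: V_N = 9.9 − 0.7 = 9.2 V, so I_R = 9.2/0.56 = 16.4 mA.
Check D1: its anode-to-cathode voltage is 2.8 − 9.2 = -6.4 V < 0.7 V, so it is off. The assumption is consistent.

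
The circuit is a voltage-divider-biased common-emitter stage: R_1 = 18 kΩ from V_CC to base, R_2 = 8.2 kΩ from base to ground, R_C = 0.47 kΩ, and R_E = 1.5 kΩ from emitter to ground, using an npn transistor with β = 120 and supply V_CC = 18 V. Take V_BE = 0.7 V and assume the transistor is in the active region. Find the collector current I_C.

I_C ≈ 3.2 mA

Thevenize the base divider: V_Th = V_CC·R_2/(R_1+R_2) = 18×8.2/26.2 = 5.63 V, R_Th = R_1‖R_2 = 5.63 kΩ.
Base-emitter loop: V_Th = I_B·R_Th + V_BE + (β+1)I_B·R_E, so I_B = (5.63 − 0.7) / (5.63 + 121×1.5) = 0.0264 mA.
I_C = β·I_B = 120×0.0264 = 3.16 mA, and I_E = (β+1)I_B = 3.19 mA.
V_CE = V_CC − I_C·R_C − I_E·R_E = 18 − 3.16×0.47 − 3.19×1.5 = 11.7 V.
V_CE = 11.7 V > 0.2 V confirms active-region operation.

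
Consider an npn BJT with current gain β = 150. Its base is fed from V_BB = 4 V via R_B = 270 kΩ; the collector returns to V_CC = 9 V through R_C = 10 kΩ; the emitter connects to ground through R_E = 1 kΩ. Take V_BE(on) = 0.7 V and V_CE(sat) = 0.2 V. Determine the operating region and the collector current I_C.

saturation; I_C ≈ 0.8 mA

Assume active: I_B = (4 − 0.7)/(270 + 151×1) = 0.00784 mA, I_C = β·I_B = 1.18 mA.
Then V_CE = 9 − 1.18×10 − 1.18×1 = -3.94 V < 0.2 V — the active assumption fails.
Re-solve with V_CE = 0.2 V. KCL at the emitter: V_E/R_E = (V_BB−0.7−V_E)/R_B + (V_CC−0.2−V_E)/R_C, giving V_E = 0.808 V.
I_C = (V_CC − 0.2 − V_E)/R_C = (8.8 − 0.808)/10 = 0.799 mA.
Check: I_B = (3.3 − 0.808)/270 = 0.00923 mA, and β·I_B = 1.38 mA > I_C, confirming saturation.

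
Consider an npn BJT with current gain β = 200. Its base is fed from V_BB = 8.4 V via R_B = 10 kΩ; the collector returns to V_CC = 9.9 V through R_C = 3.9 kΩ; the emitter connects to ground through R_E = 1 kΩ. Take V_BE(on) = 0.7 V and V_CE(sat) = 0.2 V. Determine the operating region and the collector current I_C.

Assume active: I_B = (8.4 − 0.7)/(10 + 201×1) = 0.0365 mA, I_C = β·I_B = 7.3 mA.
Then V_CE = 9.9 − 7.3×3.9 − 7.34×1 = -25.9 V < 0.2 V — the active assumption fails.
Re-solve with V_CE = 0.2 V. KCL at the emitter: V_E/R_E = (V_BB−0.7−V_E)/R_B + (V_CC−0.2−V_E)/R_C, giving V_E = 2.4 V.
I_C = (V_CC − 0.2 − V_E)/R_C = (9.7 − 2.4)/3.9 = 1.87 mA.
Check: I_B = (7.7 − 2.4)/10 = 0.53 mA, and β·I_B = 106 mA > I_C, confirming saturation.

saturation; I_C ≈ 1.9 mA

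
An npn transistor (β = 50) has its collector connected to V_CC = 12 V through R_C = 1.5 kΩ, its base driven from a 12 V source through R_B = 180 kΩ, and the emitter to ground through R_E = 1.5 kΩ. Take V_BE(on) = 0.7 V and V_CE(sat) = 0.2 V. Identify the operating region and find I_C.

active; I_C ≈ 2.2 mA

Assume active. Base-emitter loop: I_B = (V_BB − V_BE)/(R_B + (β+1)R_E) = (12 − 0.7)/(180 + 51×1.5) = 0.0441 mA.
I_C = β·I_B = 50×0.0441 = 2.2 mA.
V_CE = V_CC − I_C·R_C − I_E·R_E = 12 − 2.2×1.5 − 2.25×1.5 = 5.33 V > V_CE(sat), so the active-region assumption holds.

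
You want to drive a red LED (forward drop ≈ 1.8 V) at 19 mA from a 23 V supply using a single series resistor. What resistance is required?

R ≈ 1.1 kΩ

The resistor drops V_S − V_D = 23 − 1.8 = 21.2 V at 19 mA.
R = 21.2 V / 19 mA = 1.12 kΩ.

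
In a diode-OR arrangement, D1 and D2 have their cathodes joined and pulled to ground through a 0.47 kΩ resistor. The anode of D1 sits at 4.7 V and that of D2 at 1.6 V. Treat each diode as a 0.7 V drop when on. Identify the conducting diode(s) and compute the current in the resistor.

Assume both conduct. Then node N would need to be at both 4.7−0.7 = 4 V and 1.6−0.7 = 0.9 V, which is impossible.
Assume only D1 conducts: V_N = 4.7 − 0.7 = 4 V, so I_R = 4/0.47 = 8.51 mA.
Check D2: its anode-to-cathode voltage is 1.6 − 4 = -2.4 V < 0.7 V, so it is off. The assumption is consistent.

Only D1 conducts; I_R ≈ 8.5 mA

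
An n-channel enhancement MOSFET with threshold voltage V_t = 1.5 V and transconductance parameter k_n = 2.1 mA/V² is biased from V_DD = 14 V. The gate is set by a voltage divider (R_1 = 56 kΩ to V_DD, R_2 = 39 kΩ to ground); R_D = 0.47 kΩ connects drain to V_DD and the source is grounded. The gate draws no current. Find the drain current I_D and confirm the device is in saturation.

I_D ≈ 19 mA

V_G = V_DD·R_2/(R_1+R_2) = 14×39/95 = 5.75 V. With the source grounded, V_GS = V_G = 5.75 V.
Assume saturation: I_D = (k_n/2)(V_GS − V_t)² = (2.1/2)×(5.75 − 1.5)² = 1.05×4.25² = 18.9 mA.
V_DS = V_DD − I_D·R_D = 14 − 18.9×0.47 = 5.1 V.
Saturation requires V_DS ≥ V_GS − V_t = 4.25 V; 5.1 ≥ 4.25 ✓.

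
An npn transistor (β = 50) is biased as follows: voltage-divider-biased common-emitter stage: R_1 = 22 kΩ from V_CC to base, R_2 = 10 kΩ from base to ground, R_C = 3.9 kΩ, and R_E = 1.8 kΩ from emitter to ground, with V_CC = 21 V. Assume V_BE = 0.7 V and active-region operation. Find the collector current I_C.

I_C ≈ 3 mA

Thevenize the base divider: V_Th = V_CC·R_2/(R_1+R_2) = 21×10/32 = 6.56 V, R_Th = R_1‖R_2 = 6.88 kΩ.
Base-emitter loop: V_Th = I_B·R_Th + V_BE + (β+1)I_B·R_E, so I_B = (6.56 − 0.7) / (6.88 + 51×1.8) = 0.0594 mA.
I_C = β·I_B = 50×0.0594 = 2.97 mA, and I_E = (β+1)I_B = 3.03 mA.
V_CE = V_CC − I_C·R_C − I_E·R_E = 21 − 2.97×3.9 − 3.03×1.8 = 3.96 V.
V_CE = 3.96 V > 0.2 V confirms active-region operation.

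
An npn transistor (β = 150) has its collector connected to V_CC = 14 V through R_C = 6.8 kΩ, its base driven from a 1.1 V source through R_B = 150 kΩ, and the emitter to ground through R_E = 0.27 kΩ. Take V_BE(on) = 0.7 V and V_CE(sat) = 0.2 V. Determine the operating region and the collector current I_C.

active; I_C ≈ 0.31 mA

Assume active. Base-emitter loop: I_B = (V_BB − V_BE)/(R_B + (β+1)R_E) = (1.1 − 0.7)/(150 + 151×0.27) = 0.0021 mA.
I_C = β·I_B = 150×0.0021 = 0.315 mA.
V_CE = V_CC − I_C·R_C − I_E·R_E = 14 − 0.315×6.8 − 0.317×0.27 = 11.8 V > V_CE(sat), so the active-region assumption holds.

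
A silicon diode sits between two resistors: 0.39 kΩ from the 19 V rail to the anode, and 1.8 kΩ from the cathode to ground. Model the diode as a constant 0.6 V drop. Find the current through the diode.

I ≈ 8.4 mA

The two resistors are in series with the diode, so KVL gives 19 = I·0.39 + 0.6 + I·1.8.
I = (19 − 0.6) / (0.39 + 1.8) kΩ = 18.4 / 2.19 = 8.4 mA.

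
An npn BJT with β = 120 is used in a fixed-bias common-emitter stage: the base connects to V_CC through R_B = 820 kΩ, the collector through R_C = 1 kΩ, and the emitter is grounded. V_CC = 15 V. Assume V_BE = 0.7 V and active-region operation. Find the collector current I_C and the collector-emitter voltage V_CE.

I_C ≈ 2.1 mA, V_CE ≈ 13 V

Base loop: V_CC = I_B·R_B + V_BE, so I_B = (15 − 0.7)/820 kΩ = 0.0174 mA.
In the active region I_C = β·I_B = 120 × 0.0174 = 2.09 mA.
Collector loop: V_CE = V_CC − I_C·R_C = 15 − 2.09×1 = 12.9 V.
Since V_CE = 12.9 V > V_CE(sat) ≈ 0.2 V, the transistor is in the active region as assumed.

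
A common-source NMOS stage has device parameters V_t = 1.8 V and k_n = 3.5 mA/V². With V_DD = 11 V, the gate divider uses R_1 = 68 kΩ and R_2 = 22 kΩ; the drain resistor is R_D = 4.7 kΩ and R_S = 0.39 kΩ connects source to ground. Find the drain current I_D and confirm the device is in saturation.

I_D ≈ 0.68 mA

V_G = V_DD·R_2/(R_1+R_2) = 11×22/90 = 2.69 V.
Assume saturation: I_D = (k_n/2)(V_GS − V_t)² with V_GS = V_G − I_D·R_S = 2.69 − 0.39·I_D.
Substituting gives 0.266·I_D² − 2.21·I_D + 1.38 = 0, with roots I_D = 0.68 or 7.63 mA.
The root I_D = 7.63 mA gives V_GS = -0.289 V ≤ V_t, so take I_D = 0.68 mA.
Then V_GS = 2.42 V and V_DS = V_DD − I_D(R_D+R_S) = 11 − 0.68×5.09 = 7.54 V.
Saturation requires V_DS ≥ V_GS − V_t = 0.624 V; 7.54 ≥ 0.624 ✓.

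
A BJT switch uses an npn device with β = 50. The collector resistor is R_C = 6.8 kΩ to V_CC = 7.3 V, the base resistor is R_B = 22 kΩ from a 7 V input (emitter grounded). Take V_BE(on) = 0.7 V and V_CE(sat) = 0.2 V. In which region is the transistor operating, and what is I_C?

Assume active: I_B = (7 − 0.7)/22 = 0.286 mA, giving I_C = β·I_B = 14.3 mA.
But then V_CE = 7.3 − 14.3×6.8 = -90.1 V < V_CE(sat) = 0.2 V — impossible in the active region.
So the transistor is saturated. With V_CE = 0.2 V, I_C = (V_CC − 0.2)/R_C = 7.1/6.8 = 1.04 mA.
Check: β·I_B = 14.3 mA > I_C = 1.04 mA, confirming saturation.

saturation; I_C ≈ 1 mA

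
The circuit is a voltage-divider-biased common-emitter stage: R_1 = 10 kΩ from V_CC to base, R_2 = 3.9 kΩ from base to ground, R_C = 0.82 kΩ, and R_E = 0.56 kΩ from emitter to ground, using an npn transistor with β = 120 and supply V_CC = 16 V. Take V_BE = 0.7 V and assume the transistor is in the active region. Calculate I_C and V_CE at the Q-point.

Thevenize the base divider: V_Th = V_CC·R_2/(R_1+R_2) = 16×3.9/13.9 = 4.49 V, R_Th = R_1‖R_2 = 2.81 kΩ.
Base-emitter loop: V_Th = I_B·R_Th + V_BE + (β+1)I_B·R_E, so I_B = (4.49 − 0.7) / (2.81 + 121×0.56) = 0.0537 mA.
I_C = β·I_B = 120×0.0537 = 6.44 mA, and I_E = (β+1)I_B = 6.5 mA.
V_CE = V_CC − I_C·R_C − I_E·R_E = 16 − 6.44×0.82 − 6.5×0.56 = 7.08 V.
V_CE = 7.08 V > 0.2 V confirms active-region operation.

I_C ≈ 6.4 mA, V_CE ≈ 7.1 V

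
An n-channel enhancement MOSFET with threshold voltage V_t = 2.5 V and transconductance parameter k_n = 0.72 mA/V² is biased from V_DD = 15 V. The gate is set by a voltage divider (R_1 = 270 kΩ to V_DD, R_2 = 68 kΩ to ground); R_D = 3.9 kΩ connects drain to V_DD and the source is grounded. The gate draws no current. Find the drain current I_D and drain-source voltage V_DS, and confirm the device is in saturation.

V_G = V_DD·R_2/(R_1+R_2) = 15×68/338 = 3.02 V. With the source grounded, V_GS = V_G = 3.02 V.
Assume saturation: I_D = (k_n/2)(V_GS − V_t)² = (0.72/2)×(3.02 − 2.5)² = 0.36×0.518² = 0.0965 mA.
V_DS = V_DD − I_D·R_D = 15 − 0.0965×3.9 = 14.6 V.
Saturation requires V_DS ≥ V_GS − V_t = 0.518 V; 14.6 ≥ 0.518 ✓.

I_D ≈ 0.097 mA, V_DS ≈ 15 V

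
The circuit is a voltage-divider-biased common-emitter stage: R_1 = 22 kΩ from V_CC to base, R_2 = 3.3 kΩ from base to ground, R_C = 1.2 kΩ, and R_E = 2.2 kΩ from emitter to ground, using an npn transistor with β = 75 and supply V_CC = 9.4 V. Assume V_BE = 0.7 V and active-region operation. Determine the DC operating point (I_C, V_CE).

I_C ≈ 0.23 mA, V_CE ≈ 8.6 V

Thevenize the base divider: V_Th = V_CC·R_2/(R_1+R_2) = 9.4×3.3/25.3 = 1.23 V, R_Th = R_1‖R_2 = 2.87 kΩ.
Base-emitter loop: V_Th = I_B·R_Th + V_BE + (β+1)I_B·R_E, so I_B = (1.23 − 0.7) / (2.87 + 76×2.2) = 0.00309 mA.
I_C = β·I_B = 75×0.00309 = 0.232 mA, and I_E = (β+1)I_B = 0.235 mA.
V_CE = V_CC − I_C·R_C − I_E·R_E = 9.4 − 0.232×1.2 − 0.235×2.2 = 8.6 V.
V_CE = 8.6 V > 0.2 V confirms active-region operation.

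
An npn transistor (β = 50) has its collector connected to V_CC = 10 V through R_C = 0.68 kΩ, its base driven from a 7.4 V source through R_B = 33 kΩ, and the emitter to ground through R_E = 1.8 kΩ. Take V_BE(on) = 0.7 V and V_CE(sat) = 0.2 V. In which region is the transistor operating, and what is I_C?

Assume active. Base-emitter loop: I_B = (V_BB − V_BE)/(R_B + (β+1)R_E) = (7.4 − 0.7)/(33 + 51×1.8) = 0.0537 mA.
I_C = β·I_B = 50×0.0537 = 2.68 mA.
V_CE = V_CC − I_C·R_C − I_E·R_E = 10 − 2.68×0.68 − 2.74×1.8 = 3.25 V > V_CE(sat), so the active-region assumption holds.

active; I_C ≈ 2.7 mA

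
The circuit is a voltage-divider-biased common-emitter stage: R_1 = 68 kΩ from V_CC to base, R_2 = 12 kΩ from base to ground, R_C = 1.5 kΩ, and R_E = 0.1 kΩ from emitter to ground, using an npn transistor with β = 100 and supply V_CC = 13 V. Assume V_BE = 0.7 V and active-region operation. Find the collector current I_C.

I_C ≈ 6.2 mA

Thevenize the base divider: V_Th = V_CC·R_2/(R_1+R_2) = 13×12/80 = 1.95 V, R_Th = R_1‖R_2 = 10.2 kΩ.
Base-emitter loop: V_Th = I_B·R_Th + V_BE + (β+1)I_B·R_E, so I_B = (1.95 − 0.7) / (10.2 + 101×0.1) = 0.0616 mA.
I_C = β·I_B = 100×0.0616 = 6.16 mA, and I_E = (β+1)I_B = 6.22 mA.
V_CE = V_CC − I_C·R_C − I_E·R_E = 13 − 6.16×1.5 − 6.22×0.1 = 3.14 V.
V_CE = 3.14 V > 0.2 V confirms active-region operation.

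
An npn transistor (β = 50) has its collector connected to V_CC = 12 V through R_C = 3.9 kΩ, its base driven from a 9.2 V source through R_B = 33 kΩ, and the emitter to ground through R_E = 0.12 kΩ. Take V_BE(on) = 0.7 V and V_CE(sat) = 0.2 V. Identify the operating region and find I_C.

Assume active: I_B = (9.2 − 0.7)/(33 + 51×0.12) = 0.217 mA, I_C = β·I_B = 10.9 mA.
Then V_CE = 12 − 10.9×3.9 − 11.1×0.12 = -31.7 V < 0.2 V — the active assumption fails.
Re-solve with V_CE = 0.2 V. KCL at the emitter: V_E/R_E = (V_BB−0.7−V_E)/R_B + (V_CC−0.2−V_E)/R_C, giving V_E = 0.381 V.
I_C = (V_CC − 0.2 − V_E)/R_C = (11.8 − 0.381)/3.9 = 2.93 mA.
Check: I_B = (8.5 − 0.381)/33 = 0.246 mA, and β·I_B = 12.3 mA > I_C, confirming saturation.

saturation; I_C ≈ 2.9 mA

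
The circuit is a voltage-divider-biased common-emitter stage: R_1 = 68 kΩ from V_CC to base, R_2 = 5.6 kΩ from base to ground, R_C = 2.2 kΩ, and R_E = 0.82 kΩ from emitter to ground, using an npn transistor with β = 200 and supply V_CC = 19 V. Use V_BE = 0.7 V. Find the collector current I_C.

Thevenize the base divider: V_Th = V_CC·R_2/(R_1+R_2) = 19×5.6/73.6 = 1.45 V, R_Th = R_1‖R_2 = 5.17 kΩ.
Base-emitter loop: V_Th = I_B·R_Th + V_BE + (β+1)I_B·R_E, so I_B = (1.45 − 0.7) / (5.17 + 201×0.82) = 0.00439 mA.
I_C = β·I_B = 200×0.00439 = 0.877 mA, and I_E = (β+1)I_B = 0.882 mA.
V_CE = V_CC − I_C·R_C − I_E·R_E = 19 − 0.877×2.2 − 0.882×0.82 = 16.3 V.
V_CE = 16.3 V > 0.2 V confirms active-region operation.

I_C ≈ 0.88 mA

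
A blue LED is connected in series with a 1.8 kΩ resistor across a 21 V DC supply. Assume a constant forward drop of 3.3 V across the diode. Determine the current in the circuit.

I ≈ 9.8 mA

KVL around the loop: 21 = V_D + I·R = 3.3 + I × 1.8 kΩ.
So I = (21 − 3.3) / 1.8 kΩ = 17.7 / 1.8 = 9.83 mA.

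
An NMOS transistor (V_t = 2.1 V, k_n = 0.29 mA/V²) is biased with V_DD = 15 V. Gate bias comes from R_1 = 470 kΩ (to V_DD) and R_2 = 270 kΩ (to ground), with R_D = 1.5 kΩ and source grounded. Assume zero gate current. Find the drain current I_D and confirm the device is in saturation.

V_G = V_DD·R_2/(R_1+R_2) = 15×270/740 = 5.47 V. With the source grounded, V_GS = V_G = 5.47 V.
Assume saturation: I_D = (k_n/2)(V_GS − V_t)² = (0.29/2)×(5.47 − 2.1)² = 0.145×3.37² = 1.65 mA.
V_DS = V_DD − I_D·R_D = 15 − 1.65×1.5 = 12.5 V.
Saturation requires V_DS ≥ V_GS − V_t = 3.37 V; 12.5 ≥ 3.37 ✓.

I_D ≈ 1.6 mA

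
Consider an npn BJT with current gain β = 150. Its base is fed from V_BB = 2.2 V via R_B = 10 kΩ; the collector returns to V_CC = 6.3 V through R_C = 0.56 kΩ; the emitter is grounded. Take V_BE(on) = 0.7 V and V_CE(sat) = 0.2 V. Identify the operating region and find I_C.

saturation; I_C ≈ 11 mA

Assume active: I_B = (2.2 − 0.7)/10 = 0.15 mA, giving I_C = β·I_B = 22.5 mA.
But then V_CE = 6.3 − 22.5×0.56 = -6.3 V < V_CE(sat) = 0.2 V — impossible in the active region.
So the transistor is saturated. With V_CE = 0.2 V, I_C = (V_CC − 0.2)/R_C = 6.1/0.56 = 10.9 mA.
Check: β·I_B = 22.5 mA > I_C = 10.9 mA, confirming saturation.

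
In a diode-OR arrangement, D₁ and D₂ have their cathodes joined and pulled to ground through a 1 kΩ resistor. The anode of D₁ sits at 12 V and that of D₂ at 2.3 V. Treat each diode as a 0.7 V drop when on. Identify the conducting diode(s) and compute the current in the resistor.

Assume both conduct. Then node N would need to be at both 12−0.7 = 11.3 V and 2.3−0.7 = 1.6 V, which is impossible.
Assume only D₁ conducts: V_N = 12 − 0.7 = 11.3 V, so I_R = 11.3/1 = 11.3 mA.
Check D₂: its anode-to-cathode voltage is 2.3 − 11.3 = -9 V < 0.7 V, so it is off. The assumption is consistent.

Only D₁ conducts; I_R ≈ 11 mA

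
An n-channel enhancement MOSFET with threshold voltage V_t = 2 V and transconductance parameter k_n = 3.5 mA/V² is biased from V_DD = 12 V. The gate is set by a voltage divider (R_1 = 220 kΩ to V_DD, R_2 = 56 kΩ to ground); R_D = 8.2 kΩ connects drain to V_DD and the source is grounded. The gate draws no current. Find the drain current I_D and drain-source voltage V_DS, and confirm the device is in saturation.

V_G = V_DD·R_2/(R_1+R_2) = 12×56/276 = 2.43 V. With the source grounded, V_GS = V_G = 2.43 V.
Assume saturation: I_D = (k_n/2)(V_GS − V_t)² = (3.5/2)×(2.43 − 2)² = 1.75×0.435² = 0.331 mA.
V_DS = V_DD − I_D·R_D = 12 − 0.331×8.2 = 9.29 V.
Saturation requires V_DS ≥ V_GS − V_t = 0.435 V; 9.29 ≥ 0.435 ✓.

I_D ≈ 0.33 mA, V_DS ≈ 9.3 V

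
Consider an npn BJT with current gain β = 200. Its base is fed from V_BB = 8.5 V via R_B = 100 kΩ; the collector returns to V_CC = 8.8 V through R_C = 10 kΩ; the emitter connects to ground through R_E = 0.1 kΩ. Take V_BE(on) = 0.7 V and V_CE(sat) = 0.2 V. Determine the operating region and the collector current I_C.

Assume active: I_B = (8.5 − 0.7)/(100 + 201×0.1) = 0.0649 mA, I_C = β·I_B = 13 mA.
Then V_CE = 8.8 − 13×10 − 13.1×0.1 = -122 V < 0.2 V — the active assumption fails.
Re-solve with V_CE = 0.2 V. KCL at the emitter: V_E/R_E = (V_BB−0.7−V_E)/R_B + (V_CC−0.2−V_E)/R_C, giving V_E = 0.0928 V.
I_C = (V_CC − 0.2 − V_E)/R_C = (8.6 − 0.0928)/10 = 0.851 mA.
Check: I_B = (7.8 − 0.0928)/100 = 0.0771 mA, and β·I_B = 15.4 mA > I_C, confirming saturation.

saturation; I_C ≈ 0.85 mA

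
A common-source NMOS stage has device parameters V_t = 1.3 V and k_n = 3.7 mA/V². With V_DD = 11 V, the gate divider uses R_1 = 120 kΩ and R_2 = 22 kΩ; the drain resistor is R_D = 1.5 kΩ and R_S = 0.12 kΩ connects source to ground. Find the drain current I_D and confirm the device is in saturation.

V_G = V_DD·R_2/(R_1+R_2) = 11×22/142 = 1.7 V.
Assume saturation: I_D = (k_n/2)(V_GS − V_t)² with V_GS = V_G − I_D·R_S = 1.7 − 0.12·I_D.
Substituting gives 0.0266·I_D² − 1.18·I_D + 0.302 = 0, with roots I_D = 0.258 or 44 mA.
The root I_D = 44 mA gives V_GS = -3.58 V ≤ V_t, so take I_D = 0.258 mA.
Then V_GS = 1.67 V and V_DS = V_DD − I_D(R_D+R_S) = 11 − 0.258×1.62 = 10.6 V.
Saturation requires V_DS ≥ V_GS − V_t = 0.373 V; 10.6 ≥ 0.373 ✓.

I_D ≈ 0.26 mA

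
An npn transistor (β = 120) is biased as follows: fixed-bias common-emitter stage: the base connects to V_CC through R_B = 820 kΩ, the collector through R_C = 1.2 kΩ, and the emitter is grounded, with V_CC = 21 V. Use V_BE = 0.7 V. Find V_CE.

Base loop: V_CC = I_B·R_B + V_BE, so I_B = (21 − 0.7)/820 kΩ = 0.0248 mA.
In the active region I_C = β·I_B = 120 × 0.0248 = 2.97 mA.
Collector loop: V_CE = V_CC − I_C·R_C = 21 − 2.97×1.2 = 17.4 V.
Since V_CE = 17.4 V > V_CE(sat) ≈ 0.2 V, the transistor is in the active region as assumed.

V_CE ≈ 17 V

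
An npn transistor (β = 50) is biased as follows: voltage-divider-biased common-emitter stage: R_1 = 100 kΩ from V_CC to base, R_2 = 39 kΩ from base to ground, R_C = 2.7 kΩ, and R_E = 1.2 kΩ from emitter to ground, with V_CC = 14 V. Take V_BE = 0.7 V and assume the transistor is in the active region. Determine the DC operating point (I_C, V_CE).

Thevenize the base divider: V_Th = V_CC·R_2/(R_1+R_2) = 14×39/139 = 3.93 V, R_Th = R_1‖R_2 = 28.1 kΩ.
Base-emitter loop: V_Th = I_B·R_Th + V_BE + (β+1)I_B·R_E, so I_B = (3.93 − 0.7) / (28.1 + 51×1.2) = 0.0362 mA.
I_C = β·I_B = 50×0.0362 = 1.81 mA, and I_E = (β+1)I_B = 1.84 mA.
V_CE = V_CC − I_C·R_C − I_E·R_E = 14 − 1.81×2.7 − 1.84×1.2 = 6.9 V.
V_CE = 6.9 V > 0.2 V confirms active-region operation.

I_C ≈ 1.8 mA, V_CE ≈ 6.9 V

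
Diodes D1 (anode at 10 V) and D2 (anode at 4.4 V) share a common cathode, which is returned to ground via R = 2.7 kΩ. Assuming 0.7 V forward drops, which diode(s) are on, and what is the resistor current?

Only D1 conducts; I_R ≈ 3.4 mA

Assume both conduct. Then node N would need to be at both 10−0.7 = 9.3 V and 4.4−0.7 = 3.7 V, which is impossible.
Assume only D1 conducts: V_N = 10 − 0.7 = 9.3 V, so I_R = 9.3/2.7 = 3.44 mA.
Check D2: its anode-to-cathode voltage is 4.4 − 9.3 = -4.9 V < 0.7 V, so it is off. The assumption is consistent.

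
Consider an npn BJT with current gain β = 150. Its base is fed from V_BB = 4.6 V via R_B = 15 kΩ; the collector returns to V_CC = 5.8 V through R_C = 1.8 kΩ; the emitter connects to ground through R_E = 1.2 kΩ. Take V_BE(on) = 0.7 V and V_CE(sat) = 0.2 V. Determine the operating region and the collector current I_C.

saturation; I_C ≈ 1.8 mA

Assume active: I_B = (4.6 − 0.7)/(15 + 151×1.2) = 0.0199 mA, I_C = β·I_B = 2.98 mA.
Then V_CE = 5.8 − 2.98×1.8 − 3×1.2 = -3.17 V < 0.2 V — the active assumption fails.
Re-solve with V_CE = 0.2 V. KCL at the emitter: V_E/R_E = (V_BB−0.7−V_E)/R_B + (V_CC−0.2−V_E)/R_C, giving V_E = 2.32 V.
I_C = (V_CC − 0.2 − V_E)/R_C = (5.6 − 2.32)/1.8 = 1.82 mA.
Check: I_B = (3.9 − 2.32)/15 = 0.106 mA, and β·I_B = 15.8 mA > I_C, confirming saturation.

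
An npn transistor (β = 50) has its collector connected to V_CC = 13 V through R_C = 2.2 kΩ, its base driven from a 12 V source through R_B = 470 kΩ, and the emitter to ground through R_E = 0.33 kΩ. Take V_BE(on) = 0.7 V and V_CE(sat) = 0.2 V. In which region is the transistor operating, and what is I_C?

Assume active. Base-emitter loop: I_B = (V_BB − V_BE)/(R_B + (β+1)R_E) = (12 − 0.7)/(470 + 51×0.33) = 0.0232 mA.
I_C = β·I_B = 50×0.0232 = 1.16 mA.
V_CE = V_CC − I_C·R_C − I_E·R_E = 13 − 1.16×2.2 − 1.18×0.33 = 10.1 V > V_CE(sat), so the active-region assumption holds.

active; I_C ≈ 1.2 mA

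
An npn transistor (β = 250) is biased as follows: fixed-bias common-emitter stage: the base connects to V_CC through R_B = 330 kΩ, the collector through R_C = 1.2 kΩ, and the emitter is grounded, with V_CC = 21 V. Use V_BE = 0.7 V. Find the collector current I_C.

Base loop: V_CC = I_B·R_B + V_BE, so I_B = (21 − 0.7)/330 kΩ = 0.0615 mA.
In the active region I_C = β·I_B = 250 × 0.0615 = 15.4 mA.
Collector loop: V_CE = V_CC − I_C·R_C = 21 − 15.4×1.2 = 2.55 V.
Since V_CE = 2.55 V > V_CE(sat) ≈ 0.2 V, the transistor is in the active region as assumed.

I_C ≈ 15 mA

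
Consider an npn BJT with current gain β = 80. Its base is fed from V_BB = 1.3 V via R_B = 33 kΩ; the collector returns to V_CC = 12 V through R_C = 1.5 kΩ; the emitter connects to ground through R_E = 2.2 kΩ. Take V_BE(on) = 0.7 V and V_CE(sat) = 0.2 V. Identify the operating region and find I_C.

Assume active. Base-emitter loop: I_B = (V_BB − V_BE)/(R_B + (β+1)R_E) = (1.3 − 0.7)/(33 + 81×2.2) = 0.00284 mA.
I_C = β·I_B = 80×0.00284 = 0.227 mA.
V_CE = V_CC − I_C·R_C − I_E·R_E = 12 − 0.227×1.5 − 0.23×2.2 = 11.2 V > V_CE(sat), so the active-region assumption holds.

active; I_C ≈ 0.23 mA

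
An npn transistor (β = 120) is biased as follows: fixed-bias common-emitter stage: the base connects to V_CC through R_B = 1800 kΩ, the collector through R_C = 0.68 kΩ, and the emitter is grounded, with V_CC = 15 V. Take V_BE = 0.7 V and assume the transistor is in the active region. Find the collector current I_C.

I_C ≈ 0.95 mA

Base loop: V_CC = I_B·R_B + V_BE, so I_B = (15 − 0.7)/1800 kΩ = 0.00794 mA.
In the active region I_C = β·I_B = 120 × 0.00794 = 0.953 mA.
Collector loop: V_CE = V_CC − I_C·R_C = 15 − 0.953×0.68 = 14.4 V.
Since V_CE = 14.4 V > V_CE(sat) ≈ 0.2 V, the transistor is in the active region as assumed.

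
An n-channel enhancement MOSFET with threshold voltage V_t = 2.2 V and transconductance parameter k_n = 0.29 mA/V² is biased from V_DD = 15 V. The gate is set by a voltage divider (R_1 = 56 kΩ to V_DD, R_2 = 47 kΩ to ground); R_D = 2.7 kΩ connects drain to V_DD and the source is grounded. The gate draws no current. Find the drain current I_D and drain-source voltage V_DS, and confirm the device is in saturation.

V_G = V_DD·R_2/(R_1+R_2) = 15×47/103 = 6.84 V. With the source grounded, V_GS = V_G = 6.84 V.
Assume saturation: I_D = (k_n/2)(V_GS − V_t)² = (0.29/2)×(6.84 − 2.2)² = 0.145×4.64² = 3.13 mA.
V_DS = V_DD − I_D·R_D = 15 − 3.13×2.7 = 6.55 V.
Saturation requires V_DS ≥ V_GS − V_t = 4.64 V; 6.55 ≥ 4.64 ✓.

I_D ≈ 3.1 mA, V_DS ≈ 6.6 V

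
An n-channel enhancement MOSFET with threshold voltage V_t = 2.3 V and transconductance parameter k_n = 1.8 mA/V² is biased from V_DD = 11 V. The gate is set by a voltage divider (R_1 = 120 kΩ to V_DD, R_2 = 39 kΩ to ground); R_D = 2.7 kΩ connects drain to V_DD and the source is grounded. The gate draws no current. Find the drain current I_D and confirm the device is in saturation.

V_G = V_DD·R_2/(R_1+R_2) = 11×39/159 = 2.7 V. With the source grounded, V_GS = V_G = 2.7 V.
Assume saturation: I_D = (k_n/2)(V_GS − V_t)² = (1.8/2)×(2.7 − 2.3)² = 0.9×0.398² = 0.143 mA.
V_DS = V_DD − I_D·R_D = 11 − 0.143×2.7 = 10.6 V.
Saturation requires V_DS ≥ V_GS − V_t = 0.398 V; 10.6 ≥ 0.398 ✓.

I_D ≈ 0.14 mA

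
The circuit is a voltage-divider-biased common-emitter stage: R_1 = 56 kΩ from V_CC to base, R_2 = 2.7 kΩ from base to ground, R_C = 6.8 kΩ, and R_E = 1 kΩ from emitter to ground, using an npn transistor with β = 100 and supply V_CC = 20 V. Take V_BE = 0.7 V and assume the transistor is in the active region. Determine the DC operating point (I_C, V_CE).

I_C ≈ 0.21 mA, V_CE ≈ 18 V

Thevenize the base divider: V_Th = V_CC·R_2/(R_1+R_2) = 20×2.7/58.7 = 0.92 V, R_Th = R_1‖R_2 = 2.58 kΩ.
Base-emitter loop: V_Th = I_B·R_Th + V_BE + (β+1)I_B·R_E, so I_B = (0.92 − 0.7) / (2.58 + 101×1) = 0.00212 mA.
I_C = β·I_B = 100×0.00212 = 0.212 mA, and I_E = (β+1)I_B = 0.214 mA.
V_CE = V_CC − I_C·R_C − I_E·R_E = 20 − 0.212×6.8 − 0.214×1 = 18.3 V.
V_CE = 18.3 V > 0.2 V confirms active-region operation.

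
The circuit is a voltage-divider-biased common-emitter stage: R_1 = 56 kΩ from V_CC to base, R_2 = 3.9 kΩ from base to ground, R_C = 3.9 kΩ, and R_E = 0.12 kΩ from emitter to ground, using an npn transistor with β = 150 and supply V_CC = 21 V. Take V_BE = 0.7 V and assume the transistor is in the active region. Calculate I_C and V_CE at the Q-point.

I_C ≈ 4.6 mA, V_CE ≈ 2.5 V

Thevenize the base divider: V_Th = V_CC·R_2/(R_1+R_2) = 21×3.9/59.9 = 1.37 V, R_Th = R_1‖R_2 = 3.65 kΩ.
Base-emitter loop: V_Th = I_B·R_Th + V_BE + (β+1)I_B·R_E, so I_B = (1.37 − 0.7) / (3.65 + 151×0.12) = 0.0307 mA.
I_C = β·I_B = 150×0.0307 = 4.6 mA, and I_E = (β+1)I_B = 4.63 mA.
V_CE = V_CC − I_C·R_C − I_E·R_E = 21 − 4.6×3.9 − 4.63×0.12 = 2.51 V.
V_CE = 2.51 V > 0.2 V confirms active-region operation.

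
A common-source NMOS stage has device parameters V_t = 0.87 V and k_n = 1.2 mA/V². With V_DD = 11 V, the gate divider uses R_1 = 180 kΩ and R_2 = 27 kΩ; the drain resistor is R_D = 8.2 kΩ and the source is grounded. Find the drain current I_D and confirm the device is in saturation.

V_G = V_DD·R_2/(R_1+R_2) = 11×27/207 = 1.43 V. With the source grounded, V_GS = V_G = 1.43 V.
Assume saturation: I_D = (k_n/2)(V_GS − V_t)² = (1.2/2)×(1.43 − 0.87)² = 0.6×0.565² = 0.191 mA.
V_DS = V_DD − I_D·R_D = 11 − 0.191×8.2 = 9.43 V.
Saturation requires V_DS ≥ V_GS − V_t = 0.565 V; 9.43 ≥ 0.565 ✓.

I_D ≈ 0.19 mA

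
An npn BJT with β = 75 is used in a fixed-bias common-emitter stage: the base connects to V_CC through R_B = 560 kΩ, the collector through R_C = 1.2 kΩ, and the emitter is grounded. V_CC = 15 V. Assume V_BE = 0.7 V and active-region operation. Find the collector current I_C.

I_C ≈ 1.9 mA

Base loop: V_CC = I_B·R_B + V_BE, so I_B = (15 − 0.7)/560 kΩ = 0.0255 mA.
In the active region I_C = β·I_B = 75 × 0.0255 = 1.92 mA.
Collector loop: V_CE = V_CC − I_C·R_C = 15 − 1.92×1.2 = 12.7 V.
Since V_CE = 12.7 V > V_CE(sat) ≈ 0.2 V, the transistor is in the active region as assumed.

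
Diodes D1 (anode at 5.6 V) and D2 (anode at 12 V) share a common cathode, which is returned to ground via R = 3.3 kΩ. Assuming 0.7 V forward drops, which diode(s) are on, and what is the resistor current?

Assume both conduct. Then node N would need to be at both 5.6−0.7 = 4.9 V and 12−0.7 = 11.3 V, which is impossible.
Assume only D2 conducts: V_N = 12 − 0.7 = 11.3 V, so I_R = 11.3/3.3 = 3.42 mA.
Check D1: its anode-to-cathode voltage is 5.6 − 11.3 = -5.7 V < 0.7 V, so it is off. The assumption is consistent.

Only D2 conducts; I_R ≈ 3.4 mA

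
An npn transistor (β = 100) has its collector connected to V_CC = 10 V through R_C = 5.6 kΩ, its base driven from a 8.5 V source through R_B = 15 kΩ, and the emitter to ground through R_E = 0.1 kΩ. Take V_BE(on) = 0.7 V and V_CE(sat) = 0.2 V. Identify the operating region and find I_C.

saturation; I_C ≈ 1.7 mA

Assume active: I_B = (8.5 − 0.7)/(15 + 101×0.1) = 0.311 mA, I_C = β·I_B = 31.1 mA.
Then V_CE = 10 − 31.1×5.6 − 31.4×0.1 = -167 V < 0.2 V — the active assumption fails.
Re-solve with V_CE = 0.2 V. KCL at the emitter: V_E/R_E = (V_BB−0.7−V_E)/R_B + (V_CC−0.2−V_E)/R_C, giving V_E = 0.222 V.
I_C = (V_CC − 0.2 − V_E)/R_C = (9.8 − 0.222)/5.6 = 1.71 mA.
Check: I_B = (7.8 − 0.222)/15 = 0.505 mA, and β·I_B = 50.5 mA > I_C, confirming saturation.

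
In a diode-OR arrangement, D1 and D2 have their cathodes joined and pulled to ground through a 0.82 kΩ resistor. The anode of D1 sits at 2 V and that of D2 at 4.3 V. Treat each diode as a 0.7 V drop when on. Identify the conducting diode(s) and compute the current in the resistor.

Only D2 conducts; I_R ≈ 4.4 mA

Assume both conduct. Then node N would need to be at both 2−0.7 = 1.3 V and 4.3−0.7 = 3.6 V, which is impossible.
Assume only D2 conducts: V_N = 4.3 − 0.7 = 3.6 V, so I_R = 3.6/0.82 = 4.39 mA.
Check D1: its anode-to-cathode voltage is 2 − 3.6 = -1.6 V < 0.7 V, so it is off. The assumption is consistent.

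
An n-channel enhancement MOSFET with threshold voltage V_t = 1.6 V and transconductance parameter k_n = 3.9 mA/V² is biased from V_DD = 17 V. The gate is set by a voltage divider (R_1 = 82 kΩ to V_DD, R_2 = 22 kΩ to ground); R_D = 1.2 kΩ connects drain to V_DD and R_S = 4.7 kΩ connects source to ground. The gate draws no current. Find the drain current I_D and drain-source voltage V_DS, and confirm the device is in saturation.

V_G = V_DD·R_2/(R_1+R_2) = 17×22/104 = 3.6 V.
Assume saturation: I_D = (k_n/2)(V_GS − V_t)² with V_GS = V_G − I_D·R_S = 3.6 − 4.7·I_D.
Substituting gives 43.1·I_D² − 37.6·I_D + 7.77 = 0, with roots I_D = 0.336 or 0.536 mA.
The root I_D = 0.536 mA gives V_GS = 1.08 V ≤ V_t, so take I_D = 0.336 mA.
Then V_GS = 2.02 V and V_DS = V_DD − I_D(R_D+R_S) = 17 − 0.336×5.9 = 15 V.
Saturation requires V_DS ≥ V_GS − V_t = 0.415 V; 15 ≥ 0.415 ✓.

I_D ≈ 0.34 mA, V_DS ≈ 15 V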